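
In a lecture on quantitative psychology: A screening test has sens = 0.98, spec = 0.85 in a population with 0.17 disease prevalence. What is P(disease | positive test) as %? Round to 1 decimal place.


PPV = (sens * prev) / (sens * prev + (1-spec) * (1-prev))
Numerator = 0.98 * 0.17 = 0.1666
P(positive and no disease) = (1 - spec) * (1 - prev) = (1 - 0.85) * (1 - 0.17) = 0.1245
Denominator = 0.1666 + 0.1245 = 0.2911
PPV = 0.1666 / 0.2911 = 0.572312
As percentage = 57.2


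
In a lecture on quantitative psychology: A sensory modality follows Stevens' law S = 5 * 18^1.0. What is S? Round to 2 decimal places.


S = 5 * 18^1.0
18^1.0 = 18.0
S = 5 * 18.0
= 90.00


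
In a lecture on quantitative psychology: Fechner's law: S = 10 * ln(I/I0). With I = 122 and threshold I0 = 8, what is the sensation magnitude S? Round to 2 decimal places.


S = 10 * ln(122/8)
I/I0 = 15.25
ln(15.25) = 2.7246
S = 10 * 2.7246
= 27.25


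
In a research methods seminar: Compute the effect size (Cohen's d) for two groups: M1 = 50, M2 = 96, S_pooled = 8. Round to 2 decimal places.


Cohen's d = (M1 - M2) / S_pooled
= (50 - 96) / 8
= -46 / 8
= -5.75


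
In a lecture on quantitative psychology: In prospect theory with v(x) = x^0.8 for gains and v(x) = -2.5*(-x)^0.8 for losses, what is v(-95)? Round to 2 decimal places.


Since x = -95 < 0, use v(x) = -lambda*(-x)^alpha
(-x) = 95
95^0.8 = 38.2102
v(-95) = -2.5 * 38.2102
= -95.53


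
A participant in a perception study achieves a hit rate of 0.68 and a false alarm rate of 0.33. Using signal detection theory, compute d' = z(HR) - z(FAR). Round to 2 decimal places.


d' = z(HR) - z(FAR)
z(0.68) = 0.4677
z(0.33) = -0.4399
d' = 0.4677 - -0.4399
= 0.91


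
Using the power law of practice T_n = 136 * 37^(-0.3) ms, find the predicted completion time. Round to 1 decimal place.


T_n = 136 * 37^(-0.3)
37^(-0.3) = 0.338485
T_n = 136 * 0.338485
= 46.0 ms


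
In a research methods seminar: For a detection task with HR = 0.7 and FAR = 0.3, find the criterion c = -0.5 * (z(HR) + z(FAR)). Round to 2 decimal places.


c = -0.5 * (z(HR) + z(FAR))
z(0.7) = 0.5244
z(0.3) = -0.5244
c = -0.5 * (0.5244 + -0.5244)
= -0.5 * 0.0
= 0.00


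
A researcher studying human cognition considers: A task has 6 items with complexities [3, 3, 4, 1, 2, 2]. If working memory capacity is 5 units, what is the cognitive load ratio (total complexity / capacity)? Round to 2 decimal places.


Total complexity = 3 + 3 + 4 + 1 + 2 + 2 = 15
Load = total / capacity = 15 / 5
= 3.00


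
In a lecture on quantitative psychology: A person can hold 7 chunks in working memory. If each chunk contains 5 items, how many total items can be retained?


Total items = chunks * items_per_chunk
= 7 * 5
= 35


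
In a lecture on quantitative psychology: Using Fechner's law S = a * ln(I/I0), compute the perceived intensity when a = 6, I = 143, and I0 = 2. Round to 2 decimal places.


S = 6 * ln(143/2)
I/I0 = 71.5
ln(71.5) = 4.2697
S = 6 * 4.2697
= 25.62


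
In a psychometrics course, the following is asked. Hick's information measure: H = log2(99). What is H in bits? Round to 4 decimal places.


H = log2(n)
H = log2(99)
= 6.6294


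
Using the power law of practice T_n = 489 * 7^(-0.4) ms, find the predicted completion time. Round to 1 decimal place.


T_n = 489 * 7^(-0.4)
7^(-0.4) = 0.459157
T_n = 489 * 0.459157
= 224.5 ms


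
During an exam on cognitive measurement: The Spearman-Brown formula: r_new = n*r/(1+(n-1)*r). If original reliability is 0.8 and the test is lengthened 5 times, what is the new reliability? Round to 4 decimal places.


r_new = n*r / (1 + (n-1)*r)
Numerator = 5 * 0.8 = 4.0
Denominator = 1 + 4 * 0.8 = 4.2
r_new = 4.0 / 4.2
= 0.9524


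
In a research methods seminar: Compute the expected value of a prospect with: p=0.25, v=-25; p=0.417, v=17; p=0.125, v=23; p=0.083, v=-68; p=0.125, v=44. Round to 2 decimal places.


EU = sum(p_i * v_i)
0.25 * -25 = -6.25
0.417 * 17 = 7.089
0.125 * 23 = 2.875
0.083 * -68 = -5.644
0.125 * 44 = 5.5
EU = -6.25 + 7.089 + 2.875 + -5.644 + 5.5
= 3.57


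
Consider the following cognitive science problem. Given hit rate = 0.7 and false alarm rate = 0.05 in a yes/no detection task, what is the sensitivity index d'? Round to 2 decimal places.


d' = z(HR) - z(FAR)
z(0.7) = 0.5244
z(0.05) = -1.6449
d' = 0.5244 - -1.6449
= 2.17


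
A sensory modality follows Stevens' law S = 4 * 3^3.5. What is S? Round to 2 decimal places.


S = 4 * 3^3.5
3^3.5 = 46.7654
S = 4 * 46.7654
= 187.06


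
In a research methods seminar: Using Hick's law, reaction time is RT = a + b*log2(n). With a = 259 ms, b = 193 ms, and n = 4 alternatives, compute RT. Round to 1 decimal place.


RT = 259 + 193 * log2(4)
log2(4) = 2.0
RT = 259 + 193 * 2.0
= 259 + 386.0
= 645.0 ms


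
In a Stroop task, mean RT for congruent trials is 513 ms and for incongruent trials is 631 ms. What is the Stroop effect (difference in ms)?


Stroop effect = RT(incongruent) - RT(congruent)
= 631 - 513
= 118 ms


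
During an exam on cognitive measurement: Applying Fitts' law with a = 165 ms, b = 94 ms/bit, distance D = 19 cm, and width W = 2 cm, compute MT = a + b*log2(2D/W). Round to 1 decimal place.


MT = 165 + 94 * log2(2*19/2)
2D/W = 19.0
log2(19.0) = 4.2479
MT = 165 + 94 * 4.2479
= 564.3 ms


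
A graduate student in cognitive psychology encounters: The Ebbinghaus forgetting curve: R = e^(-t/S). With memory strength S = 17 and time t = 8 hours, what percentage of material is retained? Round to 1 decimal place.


R = e^(-t/S)
-t/S = -8/17 = -0.470588
R = e^(-0.470588) = 0.624635
Percentage = 0.624635 * 100
= 62.5


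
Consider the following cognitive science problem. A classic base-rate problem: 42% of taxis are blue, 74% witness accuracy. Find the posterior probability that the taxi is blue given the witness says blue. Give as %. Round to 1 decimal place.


P(blue | says blue) = P(says blue | blue)*P(blue) / [P(says blue | blue)*P(blue) + P(says blue | not blue)*P(not blue)]
Numerator = 0.74 * 0.42 = 0.3108
False identification = 0.26 * 0.58 = 0.1508
P = 0.3108 / (0.3108 + 0.1508)
= 0.3108 / 0.4616
As percentage = 67.3


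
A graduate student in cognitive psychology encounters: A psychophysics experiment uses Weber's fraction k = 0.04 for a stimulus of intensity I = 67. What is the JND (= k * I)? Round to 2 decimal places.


JND = k * I
JND = 0.04 * 67
= 2.68


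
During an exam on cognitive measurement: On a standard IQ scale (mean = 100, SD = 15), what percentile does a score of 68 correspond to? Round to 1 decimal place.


z = (IQ - mean) / SD
z = (68 - 100) / 15 = -2.1333
Percentile = Phi(-2.1333) * 100
Phi(-2.1333) = 0.01645
= 1.6


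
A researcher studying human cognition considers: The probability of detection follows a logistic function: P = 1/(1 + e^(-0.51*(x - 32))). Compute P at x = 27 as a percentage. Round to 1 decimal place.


P(x) = 1/(1 + e^(-0.51*(27 - 32)))
Exponent = -0.51 * -5 = 2.55
e^(2.55) = 12.807104
P = 1/(1 + 12.807104) = 0.072426
Percentage = 7.2


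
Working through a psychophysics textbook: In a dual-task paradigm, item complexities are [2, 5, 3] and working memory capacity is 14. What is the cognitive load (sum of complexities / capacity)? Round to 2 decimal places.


Total complexity = 2 + 5 + 3 = 10
Load = total / capacity = 10 / 14
= 0.71


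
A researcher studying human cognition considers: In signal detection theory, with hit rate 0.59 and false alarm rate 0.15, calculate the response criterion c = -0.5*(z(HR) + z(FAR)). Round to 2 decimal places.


c = -0.5 * (z(HR) + z(FAR))
z(0.59) = 0.2275
z(0.15) = -1.0364
c = -0.5 * (0.2275 + -1.0364)
= -0.5 * -0.8089
= 0.40


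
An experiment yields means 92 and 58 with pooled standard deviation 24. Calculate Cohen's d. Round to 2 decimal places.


Cohen's d = (M1 - M2) / S_pooled
= (92 - 58) / 24
= 34 / 24
= 1.42


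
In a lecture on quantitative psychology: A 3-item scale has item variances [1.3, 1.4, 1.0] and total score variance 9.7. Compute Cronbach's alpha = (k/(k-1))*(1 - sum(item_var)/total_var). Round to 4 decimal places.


alpha = (k/(k-1)) * (1 - sum(s_i^2)/s_total^2)
sum(item variances) = 3.7
k/(k-1) = 3/2 = 1.5
1 - 3.7/9.7 = 1 - 0.381443 = 0.618557
alpha = 1.5 * 0.618557
= 0.9278


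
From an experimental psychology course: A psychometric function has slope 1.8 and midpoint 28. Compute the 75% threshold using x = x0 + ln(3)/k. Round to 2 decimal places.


At P = 0.75: 0.75 = 1/(1 + e^(-k*(x-x0)))
Solving: e^(-k*(x-x0)) = 1/3
x = x0 + ln(3)/k
ln(3) = 1.0986
x = 28 + 1.0986/1.8
= 28 + 0.6103
= 28.61


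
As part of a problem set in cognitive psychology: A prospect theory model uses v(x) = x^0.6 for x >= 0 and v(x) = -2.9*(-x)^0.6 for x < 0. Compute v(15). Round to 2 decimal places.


Since x = 15 >= 0, use v(x) = x^0.6
15^0.6 = 5.0776
v(15) = 5.08


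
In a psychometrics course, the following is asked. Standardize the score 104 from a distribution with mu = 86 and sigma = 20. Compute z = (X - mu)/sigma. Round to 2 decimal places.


z = (X - mu) / sigma
= (104 - 86) / 20
= 18 / 20
= 0.90


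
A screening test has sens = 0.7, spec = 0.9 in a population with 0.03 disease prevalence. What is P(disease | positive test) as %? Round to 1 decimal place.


PPV = (sens * prev) / (sens * prev + (1-spec) * (1-prev))
Numerator = 0.7 * 0.03 = 0.021
P(positive and no disease) = (1 - spec) * (1 - prev) = (1 - 0.9) * (1 - 0.03) = 0.097
Denominator = 0.021 + 0.097 = 0.118
PPV = 0.021 / 0.118 = 0.177966
As percentage = 17.8


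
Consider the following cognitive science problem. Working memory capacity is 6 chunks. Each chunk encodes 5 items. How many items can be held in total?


Total items = chunks * items_per_chunk
= 6 * 5
= 30


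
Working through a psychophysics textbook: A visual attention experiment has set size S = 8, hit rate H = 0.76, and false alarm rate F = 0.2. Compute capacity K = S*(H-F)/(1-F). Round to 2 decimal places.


K = S * (H - F) / (1 - F)
H - F = 0.56
1 - F = 0.8
K = 8 * 0.56 / 0.8
= 5.60


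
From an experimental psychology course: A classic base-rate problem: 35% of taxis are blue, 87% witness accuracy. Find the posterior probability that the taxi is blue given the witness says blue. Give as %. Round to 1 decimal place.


P(blue | says blue) = P(says blue | blue)*P(blue) / [P(says blue | blue)*P(blue) + P(says blue | not blue)*P(not blue)]
Numerator = 0.87 * 0.35 = 0.3045
False identification = 0.13 * 0.65 = 0.0845
P = 0.3045 / (0.3045 + 0.0845)
= 0.3045 / 0.389
As percentage = 78.3


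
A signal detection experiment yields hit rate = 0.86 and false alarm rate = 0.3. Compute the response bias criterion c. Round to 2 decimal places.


c = -0.5 * (z(HR) + z(FAR))
z(0.86) = 1.0803
z(0.3) = -0.5244
c = -0.5 * (1.0803 + -0.5244)
= -0.5 * 0.5559
= -0.28


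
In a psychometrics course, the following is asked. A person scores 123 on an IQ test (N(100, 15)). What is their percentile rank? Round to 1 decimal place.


z = (IQ - mean) / SD
z = (123 - 100) / 15 = 1.5333
Percentile = Phi(1.5333) * 100
Phi(1.5333) = 0.937399
= 93.7


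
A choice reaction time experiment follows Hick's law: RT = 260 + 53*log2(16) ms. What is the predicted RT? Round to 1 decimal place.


RT = 260 + 53 * log2(16)
log2(16) = 4.0
RT = 260 + 53 * 4.0
= 260 + 212.0
= 472.0 ms


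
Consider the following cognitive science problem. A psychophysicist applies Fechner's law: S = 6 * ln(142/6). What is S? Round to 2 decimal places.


S = 6 * ln(142/6)
I/I0 = 23.666667
ln(23.666667) = 3.1641
S = 6 * 3.1641
= 18.98


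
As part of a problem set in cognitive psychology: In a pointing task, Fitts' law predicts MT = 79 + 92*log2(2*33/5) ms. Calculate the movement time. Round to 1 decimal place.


MT = 79 + 92 * log2(2*33/5)
2D/W = 13.2
log2(13.2) = 3.7225
MT = 79 + 92 * 3.7225
= 421.5 ms


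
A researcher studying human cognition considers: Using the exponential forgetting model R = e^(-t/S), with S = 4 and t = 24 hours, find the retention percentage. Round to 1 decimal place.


R = e^(-t/S)
-t/S = -24/4 = -6.0
R = e^(-6.0) = 0.002479
Percentage = 0.002479 * 100
= 0.2


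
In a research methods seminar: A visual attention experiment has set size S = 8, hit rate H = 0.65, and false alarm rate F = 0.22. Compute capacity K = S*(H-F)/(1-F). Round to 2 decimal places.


K = S * (H - F) / (1 - F)
H - F = 0.43
1 - F = 0.78
K = 8 * 0.43 / 0.78
= 4.41


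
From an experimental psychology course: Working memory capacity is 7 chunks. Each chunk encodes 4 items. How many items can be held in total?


Total items = chunks * items_per_chunk
= 7 * 4
= 28


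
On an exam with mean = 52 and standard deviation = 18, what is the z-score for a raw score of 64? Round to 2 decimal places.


z = (X - mu) / sigma
= (64 - 52) / 18
= 12 / 18
= 0.67


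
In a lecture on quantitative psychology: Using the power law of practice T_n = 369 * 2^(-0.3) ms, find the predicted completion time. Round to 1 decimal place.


T_n = 369 * 2^(-0.3)
2^(-0.3) = 0.812252
T_n = 369 * 0.812252
= 299.7 ms


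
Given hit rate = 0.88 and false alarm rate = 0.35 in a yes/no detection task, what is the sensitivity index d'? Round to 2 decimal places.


d' = z(HR) - z(FAR)
z(0.88) = 1.175
z(0.35) = -0.3853
d' = 1.175 - -0.3853
= 1.56


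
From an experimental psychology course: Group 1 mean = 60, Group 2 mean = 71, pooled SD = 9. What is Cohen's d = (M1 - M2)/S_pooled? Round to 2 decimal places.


Cohen's d = (M1 - M2) / S_pooled
= (60 - 71) / 9
= -11 / 9
= -1.22


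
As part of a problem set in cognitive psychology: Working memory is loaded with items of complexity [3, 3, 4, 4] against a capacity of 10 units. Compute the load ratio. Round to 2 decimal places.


Total complexity = 3 + 3 + 4 + 4 = 14
Load = total / capacity = 14 / 10
= 1.40


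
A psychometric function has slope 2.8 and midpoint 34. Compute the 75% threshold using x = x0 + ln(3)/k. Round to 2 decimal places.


At P = 0.75: 0.75 = 1/(1 + e^(-k*(x-x0)))
Solving: e^(-k*(x-x0)) = 1/3
x = x0 + ln(3)/k
ln(3) = 1.0986
x = 34 + 1.0986/2.8
= 34 + 0.3924
= 34.39


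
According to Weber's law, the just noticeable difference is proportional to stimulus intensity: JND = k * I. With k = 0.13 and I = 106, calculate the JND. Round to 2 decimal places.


JND = k * I
JND = 0.13 * 106
= 13.78


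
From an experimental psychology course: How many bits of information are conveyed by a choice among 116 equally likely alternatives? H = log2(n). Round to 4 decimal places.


H = log2(n)
H = log2(116)
= 6.8580


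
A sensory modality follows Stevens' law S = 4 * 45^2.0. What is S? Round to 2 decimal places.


S = 4 * 45^2.0
45^2.0 = 2025.0
S = 4 * 2025.0
= 8100.00


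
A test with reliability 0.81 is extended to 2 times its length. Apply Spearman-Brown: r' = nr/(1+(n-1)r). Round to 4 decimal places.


r_new = n*r / (1 + (n-1)*r)
Numerator = 2 * 0.81 = 1.62
Denominator = 1 + 1 * 0.81 = 1.81
r_new = 1.62 / 1.81
= 0.8950


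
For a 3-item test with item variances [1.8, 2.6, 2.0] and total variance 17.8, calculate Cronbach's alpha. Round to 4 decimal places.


alpha = (k/(k-1)) * (1 - sum(s_i^2)/s_total^2)
sum(item variances) = 6.4
k/(k-1) = 3/2 = 1.5
1 - 6.4/17.8 = 1 - 0.359551 = 0.640449
alpha = 1.5 * 0.640449
= 0.9607


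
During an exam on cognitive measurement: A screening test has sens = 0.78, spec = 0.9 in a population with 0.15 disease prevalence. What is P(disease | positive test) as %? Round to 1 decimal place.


PPV = (sens * prev) / (sens * prev + (1-spec) * (1-prev))
Numerator = 0.78 * 0.15 = 0.117
P(positive and no disease) = (1 - spec) * (1 - prev) = (1 - 0.9) * (1 - 0.15) = 0.085
Denominator = 0.117 + 0.085 = 0.202
PPV = 0.117 / 0.202 = 0.579208
As percentage = 57.9


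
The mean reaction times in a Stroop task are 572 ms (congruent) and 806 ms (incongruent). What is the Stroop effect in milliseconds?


Stroop effect = RT(incongruent) - RT(congruent)
= 806 - 572
= 234 ms


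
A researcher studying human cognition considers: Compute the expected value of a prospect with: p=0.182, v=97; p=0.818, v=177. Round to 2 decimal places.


EU = sum(p_i * v_i)
0.182 * 97 = 17.654
0.818 * 177 = 144.786
EU = 17.654 + 144.786
= 162.44


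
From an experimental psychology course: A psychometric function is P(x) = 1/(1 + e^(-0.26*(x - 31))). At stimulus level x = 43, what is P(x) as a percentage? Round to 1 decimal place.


P(x) = 1/(1 + e^(-0.26*(43 - 31)))
Exponent = -0.26 * 12 = -3.12
e^(-3.12) = 0.044157
P = 1/(1 + 0.044157) = 0.95771
Percentage = 95.8


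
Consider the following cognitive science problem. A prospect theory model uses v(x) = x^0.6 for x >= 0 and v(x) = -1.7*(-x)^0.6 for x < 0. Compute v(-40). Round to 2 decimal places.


Since x = -40 < 0, use v(x) = -lambda*(-x)^alpha
(-x) = 40
40^0.6 = 9.1461
v(-40) = -1.7 * 9.1461
= -15.55


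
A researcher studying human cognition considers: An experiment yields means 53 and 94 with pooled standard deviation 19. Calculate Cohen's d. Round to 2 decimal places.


Cohen's d = (M1 - M2) / S_pooled
= (53 - 94) / 19
= -41 / 19
= -2.16


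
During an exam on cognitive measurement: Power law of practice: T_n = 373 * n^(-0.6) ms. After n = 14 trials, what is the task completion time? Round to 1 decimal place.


T_n = 373 * 14^(-0.6)
14^(-0.6) = 0.205269
T_n = 373 * 0.205269
= 76.6 ms


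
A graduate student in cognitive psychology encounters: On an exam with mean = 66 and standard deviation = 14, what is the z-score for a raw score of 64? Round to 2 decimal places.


z = (X - mu) / sigma
= (64 - 66) / 14
= -2 / 14
= -0.14


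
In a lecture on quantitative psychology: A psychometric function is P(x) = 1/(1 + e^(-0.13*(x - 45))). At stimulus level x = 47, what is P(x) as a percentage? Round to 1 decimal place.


P(x) = 1/(1 + e^(-0.13*(47 - 45)))
Exponent = -0.13 * 2 = -0.26
e^(-0.26) = 0.771052
P = 1/(1 + 0.771052) = 0.564636
Percentage = 56.5


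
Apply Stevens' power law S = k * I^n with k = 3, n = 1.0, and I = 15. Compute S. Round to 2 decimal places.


S = 3 * 15^1.0
15^1.0 = 15.0
S = 3 * 15.0
= 45.00


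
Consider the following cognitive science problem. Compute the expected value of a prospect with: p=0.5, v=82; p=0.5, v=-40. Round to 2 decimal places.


EU = sum(p_i * v_i)
0.5 * 82 = 41.0
0.5 * -40 = -20.0
EU = 41.0 + -20.0
= 21.00


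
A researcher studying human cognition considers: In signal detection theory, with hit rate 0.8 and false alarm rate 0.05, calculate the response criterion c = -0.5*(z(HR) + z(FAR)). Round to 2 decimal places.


c = -0.5 * (z(HR) + z(FAR))
z(0.8) = 0.8416
z(0.05) = -1.6449
c = -0.5 * (0.8416 + -1.6449)
= -0.5 * -0.8033
= 0.40


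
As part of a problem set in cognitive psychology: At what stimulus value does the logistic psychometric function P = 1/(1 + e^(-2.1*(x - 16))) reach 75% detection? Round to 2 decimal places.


At P = 0.75: 0.75 = 1/(1 + e^(-k*(x-x0)))
Solving: e^(-k*(x-x0)) = 1/3
x = x0 + ln(3)/k
ln(3) = 1.0986
x = 16 + 1.0986/2.1
= 16 + 0.5231
= 16.52


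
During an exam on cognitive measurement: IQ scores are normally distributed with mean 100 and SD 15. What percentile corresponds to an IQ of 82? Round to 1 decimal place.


z = (IQ - mean) / SD
z = (82 - 100) / 15 = -1.2
Percentile = Phi(-1.2) * 100
Phi(-1.2) = 0.11507
= 11.5


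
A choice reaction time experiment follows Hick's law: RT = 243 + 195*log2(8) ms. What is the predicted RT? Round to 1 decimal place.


RT = 243 + 195 * log2(8)
log2(8) = 3.0
RT = 243 + 195 * 3.0
= 243 + 585.0
= 828.0 ms


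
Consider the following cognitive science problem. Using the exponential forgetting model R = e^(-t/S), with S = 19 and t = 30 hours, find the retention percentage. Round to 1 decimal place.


R = e^(-t/S)
-t/S = -30/19 = -1.578947
R = e^(-1.578947) = 0.206192
Percentage = 0.206192 * 100
= 20.6


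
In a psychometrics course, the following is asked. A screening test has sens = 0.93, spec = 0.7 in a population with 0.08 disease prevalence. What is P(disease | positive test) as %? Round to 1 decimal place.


PPV = (sens * prev) / (sens * prev + (1-spec) * (1-prev))
Numerator = 0.93 * 0.08 = 0.0744
P(positive and no disease) = (1 - spec) * (1 - prev) = (1 - 0.7) * (1 - 0.08) = 0.276
Denominator = 0.0744 + 0.276 = 0.3504
PPV = 0.0744 / 0.3504 = 0.212329
As percentage = 21.2


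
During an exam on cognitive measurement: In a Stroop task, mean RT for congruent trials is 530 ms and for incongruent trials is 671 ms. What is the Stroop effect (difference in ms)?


Stroop effect = RT(incongruent) - RT(congruent)
= 671 - 530
= 141 ms


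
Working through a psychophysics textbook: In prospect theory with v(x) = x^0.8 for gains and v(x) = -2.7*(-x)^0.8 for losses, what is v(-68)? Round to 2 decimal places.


Since x = -68 < 0, use v(x) = -lambda*(-x)^alpha
(-x) = 68
68^0.8 = 29.242
v(-68) = -2.7 * 29.242
= -78.95


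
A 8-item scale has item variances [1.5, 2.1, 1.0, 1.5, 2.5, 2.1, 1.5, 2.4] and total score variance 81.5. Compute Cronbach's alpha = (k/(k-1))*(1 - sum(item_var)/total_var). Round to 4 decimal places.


alpha = (k/(k-1)) * (1 - sum(s_i^2)/s_total^2)
sum(item variances) = 14.6
k/(k-1) = 8/7 = 1.142857
1 - 14.6/81.5 = 1 - 0.179141 = 0.820859
alpha = 1.142857 * 0.820859
= 0.9381


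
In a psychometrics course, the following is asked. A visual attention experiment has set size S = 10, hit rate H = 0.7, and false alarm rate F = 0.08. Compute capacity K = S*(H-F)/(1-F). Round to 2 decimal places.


K = S * (H - F) / (1 - F)
H - F = 0.62
1 - F = 0.92
K = 10 * 0.62 / 0.92
= 6.74


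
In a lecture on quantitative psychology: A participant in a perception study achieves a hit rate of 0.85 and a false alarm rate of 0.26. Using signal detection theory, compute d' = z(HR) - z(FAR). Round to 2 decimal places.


d' = z(HR) - z(FAR)
z(0.85) = 1.0364
z(0.26) = -0.6433
d' = 1.0364 - -0.6433
= 1.68


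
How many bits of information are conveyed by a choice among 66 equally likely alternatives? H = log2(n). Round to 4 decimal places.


H = log2(n)
H = log2(66)
= 6.0444


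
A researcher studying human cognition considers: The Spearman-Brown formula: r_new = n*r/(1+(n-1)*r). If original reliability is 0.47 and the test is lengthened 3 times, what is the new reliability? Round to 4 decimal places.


r_new = n*r / (1 + (n-1)*r)
Numerator = 3 * 0.47 = 1.41
Denominator = 1 + 2 * 0.47 = 1.94
r_new = 1.41 / 1.94
= 0.7268


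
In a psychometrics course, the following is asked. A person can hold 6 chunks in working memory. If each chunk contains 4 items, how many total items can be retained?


Total items = chunks * items_per_chunk
= 6 * 4
= 24


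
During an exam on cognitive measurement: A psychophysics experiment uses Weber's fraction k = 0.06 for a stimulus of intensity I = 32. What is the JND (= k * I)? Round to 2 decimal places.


JND = k * I
JND = 0.06 * 32
= 1.92


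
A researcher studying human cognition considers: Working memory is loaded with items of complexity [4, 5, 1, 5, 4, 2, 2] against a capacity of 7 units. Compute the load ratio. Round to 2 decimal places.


Total complexity = 4 + 5 + 1 + 5 + 4 + 2 + 2 = 23
Load = total / capacity = 23 / 7
= 3.29


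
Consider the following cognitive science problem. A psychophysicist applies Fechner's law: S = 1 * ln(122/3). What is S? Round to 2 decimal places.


S = 1 * ln(122/3)
I/I0 = 40.666667
ln(40.666667) = 3.7054
S = 1 * 3.7054
= 3.71


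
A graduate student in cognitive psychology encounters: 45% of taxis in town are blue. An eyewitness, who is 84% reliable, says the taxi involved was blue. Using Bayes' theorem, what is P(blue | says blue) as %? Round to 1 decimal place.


P(blue | says blue) = P(says blue | blue)*P(blue) / [P(says blue | blue)*P(blue) + P(says blue | not blue)*P(not blue)]
Numerator = 0.84 * 0.45 = 0.378
False identification = 0.16 * 0.55 = 0.088
P = 0.378 / (0.378 + 0.088)
= 0.378 / 0.466
As percentage = 81.1


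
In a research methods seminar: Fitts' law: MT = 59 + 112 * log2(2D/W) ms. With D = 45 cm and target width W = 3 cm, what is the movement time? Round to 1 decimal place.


MT = 59 + 112 * log2(2*45/3)
2D/W = 30.0
log2(30.0) = 4.9069
MT = 59 + 112 * 4.9069
= 608.6 ms


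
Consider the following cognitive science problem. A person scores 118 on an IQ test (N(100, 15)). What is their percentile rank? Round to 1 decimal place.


z = (IQ - mean) / SD
z = (118 - 100) / 15 = 1.2
Percentile = Phi(1.2) * 100
Phi(1.2) = 0.88493
= 88.5


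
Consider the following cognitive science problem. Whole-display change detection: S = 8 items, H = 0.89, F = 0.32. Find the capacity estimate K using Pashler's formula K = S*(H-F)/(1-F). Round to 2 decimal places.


K = S * (H - F) / (1 - F)
H - F = 0.57
1 - F = 0.68
K = 8 * 0.57 / 0.68
= 6.71


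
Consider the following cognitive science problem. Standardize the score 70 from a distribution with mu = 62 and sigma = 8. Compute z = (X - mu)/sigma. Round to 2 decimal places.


z = (X - mu) / sigma
= (70 - 62) / 8
= 8 / 8
= 1.00


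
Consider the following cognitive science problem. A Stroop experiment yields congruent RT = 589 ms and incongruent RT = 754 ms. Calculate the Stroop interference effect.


Stroop effect = RT(incongruent) - RT(congruent)
= 754 - 589
= 165 ms


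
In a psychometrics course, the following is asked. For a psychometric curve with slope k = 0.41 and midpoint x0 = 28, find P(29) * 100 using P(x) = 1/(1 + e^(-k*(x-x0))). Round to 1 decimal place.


P(x) = 1/(1 + e^(-0.41*(29 - 28)))
Exponent = -0.41 * 1 = -0.41
e^(-0.41) = 0.66365
P = 1/(1 + 0.66365) = 0.601088
Percentage = 60.1


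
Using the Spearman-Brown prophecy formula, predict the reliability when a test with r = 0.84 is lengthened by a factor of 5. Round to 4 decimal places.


r_new = n*r / (1 + (n-1)*r)
Numerator = 5 * 0.84 = 4.2
Denominator = 1 + 4 * 0.84 = 4.36
r_new = 4.2 / 4.36
= 0.9633


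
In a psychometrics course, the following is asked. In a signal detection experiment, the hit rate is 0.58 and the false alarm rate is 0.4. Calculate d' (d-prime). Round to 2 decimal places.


d' = z(HR) - z(FAR)
z(0.58) = 0.2019
z(0.4) = -0.2533
d' = 0.2019 - -0.2533
= 0.46


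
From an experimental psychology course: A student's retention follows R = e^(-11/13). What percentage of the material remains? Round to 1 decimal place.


R = e^(-t/S)
-t/S = -11/13 = -0.846154
R = e^(-0.846154) = 0.429062
Percentage = 0.429062 * 100
= 42.9


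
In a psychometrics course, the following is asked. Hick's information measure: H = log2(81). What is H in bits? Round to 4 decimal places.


H = log2(n)
H = log2(81)
= 6.3399


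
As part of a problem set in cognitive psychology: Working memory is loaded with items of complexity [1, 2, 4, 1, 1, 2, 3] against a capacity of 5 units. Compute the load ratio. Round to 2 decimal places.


Total complexity = 1 + 2 + 4 + 1 + 1 + 2 + 3 = 14
Load = total / capacity = 14 / 5
= 2.80


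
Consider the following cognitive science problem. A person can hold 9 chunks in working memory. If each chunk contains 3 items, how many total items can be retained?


Total items = chunks * items_per_chunk
= 9 * 3
= 27


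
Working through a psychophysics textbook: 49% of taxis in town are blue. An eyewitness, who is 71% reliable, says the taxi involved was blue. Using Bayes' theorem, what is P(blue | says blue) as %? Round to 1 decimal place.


P(blue | says blue) = P(says blue | blue)*P(blue) / [P(says blue | blue)*P(blue) + P(says blue | not blue)*P(not blue)]
Numerator = 0.71 * 0.49 = 0.3479
False identification = 0.29 * 0.51 = 0.1479
P = 0.3479 / (0.3479 + 0.1479)
= 0.3479 / 0.4958
As percentage = 70.2


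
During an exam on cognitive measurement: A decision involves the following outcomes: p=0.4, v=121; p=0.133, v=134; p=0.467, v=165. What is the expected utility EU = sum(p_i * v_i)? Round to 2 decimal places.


EU = sum(p_i * v_i)
0.4 * 121 = 48.4
0.133 * 134 = 17.822
0.467 * 165 = 77.055
EU = 48.4 + 17.822 + 77.055
= 143.28


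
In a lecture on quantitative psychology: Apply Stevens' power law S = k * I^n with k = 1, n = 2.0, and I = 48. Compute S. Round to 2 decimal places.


S = 1 * 48^2.0
48^2.0 = 2304.0
S = 1 * 2304.0
= 2304.00


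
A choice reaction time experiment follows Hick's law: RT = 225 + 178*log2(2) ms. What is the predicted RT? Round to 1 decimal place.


RT = 225 + 178 * log2(2)
log2(2) = 1.0
RT = 225 + 178 * 1.0
= 225 + 178.0
= 403.0 ms


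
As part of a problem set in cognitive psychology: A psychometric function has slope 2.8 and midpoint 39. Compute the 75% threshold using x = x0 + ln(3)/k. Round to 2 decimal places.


At P = 0.75: 0.75 = 1/(1 + e^(-k*(x-x0)))
Solving: e^(-k*(x-x0)) = 1/3
x = x0 + ln(3)/k
ln(3) = 1.0986
x = 39 + 1.0986/2.8
= 39 + 0.3924
= 39.39


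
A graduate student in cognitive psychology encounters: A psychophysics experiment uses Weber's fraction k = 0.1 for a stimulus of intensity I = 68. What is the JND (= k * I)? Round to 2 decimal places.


JND = k * I
JND = 0.1 * 68
= 6.80


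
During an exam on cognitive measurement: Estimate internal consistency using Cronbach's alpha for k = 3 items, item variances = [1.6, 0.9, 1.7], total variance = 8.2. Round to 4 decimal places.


alpha = (k/(k-1)) * (1 - sum(s_i^2)/s_total^2)
sum(item variances) = 4.2
k/(k-1) = 3/2 = 1.5
1 - 4.2/8.2 = 1 - 0.512195 = 0.487805
alpha = 1.5 * 0.487805
= 0.7317


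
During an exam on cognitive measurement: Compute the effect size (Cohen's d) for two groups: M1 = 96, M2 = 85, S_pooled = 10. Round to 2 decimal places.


Cohen's d = (M1 - M2) / S_pooled
= (96 - 85) / 10
= 11 / 10
= 1.10


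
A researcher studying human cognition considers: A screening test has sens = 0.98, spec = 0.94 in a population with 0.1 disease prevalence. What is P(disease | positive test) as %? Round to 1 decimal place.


PPV = (sens * prev) / (sens * prev + (1-spec) * (1-prev))
Numerator = 0.98 * 0.1 = 0.098
P(positive and no disease) = (1 - spec) * (1 - prev) = (1 - 0.94) * (1 - 0.1) = 0.054
Denominator = 0.098 + 0.054 = 0.152
PPV = 0.098 / 0.152 = 0.644737
As percentage = 64.5


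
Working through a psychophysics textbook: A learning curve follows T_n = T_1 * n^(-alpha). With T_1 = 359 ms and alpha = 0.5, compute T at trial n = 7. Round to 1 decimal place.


T_n = 359 * 7^(-0.5)
7^(-0.5) = 0.377964
T_n = 359 * 0.377964
= 135.7 ms


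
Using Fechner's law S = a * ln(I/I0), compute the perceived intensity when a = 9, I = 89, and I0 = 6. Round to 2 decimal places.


S = 9 * ln(89/6)
I/I0 = 14.833333
ln(14.833333) = 2.6969
S = 9 * 2.6969
= 24.27


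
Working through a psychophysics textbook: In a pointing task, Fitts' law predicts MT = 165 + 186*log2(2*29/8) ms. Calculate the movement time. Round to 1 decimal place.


MT = 165 + 186 * log2(2*29/8)
2D/W = 7.25
log2(7.25) = 2.858
MT = 165 + 186 * 2.858
= 696.6 ms


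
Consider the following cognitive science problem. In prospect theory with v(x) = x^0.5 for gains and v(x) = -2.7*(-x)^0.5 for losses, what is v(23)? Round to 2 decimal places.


Since x = 23 >= 0, use v(x) = x^0.5
23^0.5 = 4.7958
v(23) = 4.80


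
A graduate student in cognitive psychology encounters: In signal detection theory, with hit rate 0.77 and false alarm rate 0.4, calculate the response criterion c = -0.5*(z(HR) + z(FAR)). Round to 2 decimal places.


c = -0.5 * (z(HR) + z(FAR))
z(0.77) = 0.7388
z(0.4) = -0.2533
c = -0.5 * (0.7388 + -0.2533)
= -0.5 * 0.4855
= -0.24


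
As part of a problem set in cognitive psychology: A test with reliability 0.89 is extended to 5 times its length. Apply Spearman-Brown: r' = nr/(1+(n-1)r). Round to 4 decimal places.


r_new = n*r / (1 + (n-1)*r)
Numerator = 5 * 0.89 = 4.45
Denominator = 1 + 4 * 0.89 = 4.56
r_new = 4.45 / 4.56
= 0.9759


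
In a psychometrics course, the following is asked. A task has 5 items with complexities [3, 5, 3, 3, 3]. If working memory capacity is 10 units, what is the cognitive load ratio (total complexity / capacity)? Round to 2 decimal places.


Total complexity = 3 + 5 + 3 + 3 + 3 = 17
Load = total / capacity = 17 / 10
= 1.70


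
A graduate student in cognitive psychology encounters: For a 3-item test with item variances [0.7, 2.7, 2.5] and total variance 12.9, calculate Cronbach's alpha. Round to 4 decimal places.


alpha = (k/(k-1)) * (1 - sum(s_i^2)/s_total^2)
sum(item variances) = 5.9
k/(k-1) = 3/2 = 1.5
1 - 5.9/12.9 = 1 - 0.457364 = 0.542636
alpha = 1.5 * 0.542636
= 0.8140


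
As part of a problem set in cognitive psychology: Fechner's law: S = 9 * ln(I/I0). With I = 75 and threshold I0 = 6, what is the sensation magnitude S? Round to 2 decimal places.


S = 9 * ln(75/6)
I/I0 = 12.5
ln(12.5) = 2.5257
S = 9 * 2.5257
= 22.73


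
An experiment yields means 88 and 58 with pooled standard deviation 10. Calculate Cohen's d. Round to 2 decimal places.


Cohen's d = (M1 - M2) / S_pooled
= (88 - 58) / 10
= 30 / 10
= 3.00


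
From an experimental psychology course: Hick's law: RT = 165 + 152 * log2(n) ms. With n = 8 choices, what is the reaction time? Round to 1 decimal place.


RT = 165 + 152 * log2(8)
log2(8) = 3.0
RT = 165 + 152 * 3.0
= 165 + 456.0
= 621.0 ms


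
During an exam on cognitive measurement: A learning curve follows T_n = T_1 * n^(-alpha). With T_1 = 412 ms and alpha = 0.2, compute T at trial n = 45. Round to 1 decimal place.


T_n = 412 * 45^(-0.2)
45^(-0.2) = 0.467044
T_n = 412 * 0.467044
= 192.4 ms


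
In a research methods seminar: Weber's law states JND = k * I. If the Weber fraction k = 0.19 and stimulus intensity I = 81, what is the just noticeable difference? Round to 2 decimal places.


JND = k * I
JND = 0.19 * 81
= 15.39


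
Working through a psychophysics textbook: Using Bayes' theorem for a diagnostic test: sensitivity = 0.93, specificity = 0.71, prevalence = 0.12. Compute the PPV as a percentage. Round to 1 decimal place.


PPV = (sens * prev) / (sens * prev + (1-spec) * (1-prev))
Numerator = 0.93 * 0.12 = 0.1116
P(positive and no disease) = (1 - spec) * (1 - prev) = (1 - 0.71) * (1 - 0.12) = 0.2552
Denominator = 0.1116 + 0.2552 = 0.3668
PPV = 0.1116 / 0.3668 = 0.304253
As percentage = 30.4


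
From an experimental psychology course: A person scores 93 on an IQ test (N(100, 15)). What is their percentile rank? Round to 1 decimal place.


z = (IQ - mean) / SD
z = (93 - 100) / 15 = -0.4667
Percentile = Phi(-0.4667) * 100
Phi(-0.4667) = 0.320357
= 32.0


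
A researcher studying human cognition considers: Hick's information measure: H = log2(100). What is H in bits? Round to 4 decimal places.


H = log2(n)
H = log2(100)
= 6.6439


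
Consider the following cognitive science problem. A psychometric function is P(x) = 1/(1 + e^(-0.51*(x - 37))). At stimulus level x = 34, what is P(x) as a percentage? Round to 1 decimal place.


P(x) = 1/(1 + e^(-0.51*(34 - 37)))
Exponent = -0.51 * -3 = 1.53
e^(1.53) = 4.618177
P = 1/(1 + 4.618177) = 0.177994
Percentage = 17.8


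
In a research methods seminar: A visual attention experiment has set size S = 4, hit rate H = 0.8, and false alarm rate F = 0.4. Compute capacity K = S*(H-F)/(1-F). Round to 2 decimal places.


K = S * (H - F) / (1 - F)
H - F = 0.4
1 - F = 0.6
K = 4 * 0.4 / 0.6
= 2.67


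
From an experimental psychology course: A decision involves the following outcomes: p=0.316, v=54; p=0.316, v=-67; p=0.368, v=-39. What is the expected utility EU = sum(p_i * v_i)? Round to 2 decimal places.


EU = sum(p_i * v_i)
0.316 * 54 = 17.064
0.316 * -67 = -21.172
0.368 * -39 = -14.352
EU = 17.064 + -21.172 + -14.352
= -18.46


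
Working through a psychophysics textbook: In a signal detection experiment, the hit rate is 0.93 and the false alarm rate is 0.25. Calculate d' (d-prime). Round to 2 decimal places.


d' = z(HR) - z(FAR)
z(0.93) = 1.4758
z(0.25) = -0.6745
d' = 1.4758 - -0.6745
= 2.15


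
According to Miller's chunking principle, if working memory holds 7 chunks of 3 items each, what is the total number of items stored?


Total items = chunks * items_per_chunk
= 7 * 3
= 21


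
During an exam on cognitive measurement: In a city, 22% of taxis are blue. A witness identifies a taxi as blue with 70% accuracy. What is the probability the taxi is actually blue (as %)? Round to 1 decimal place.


P(blue | says blue) = P(says blue | blue)*P(blue) / [P(says blue | blue)*P(blue) + P(says blue | not blue)*P(not blue)]
Numerator = 0.7 * 0.22 = 0.154
False identification = 0.3 * 0.78 = 0.234
P = 0.154 / (0.154 + 0.234)
= 0.154 / 0.388
As percentage = 39.7


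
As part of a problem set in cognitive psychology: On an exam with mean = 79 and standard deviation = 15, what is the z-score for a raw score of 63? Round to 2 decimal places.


z = (X - mu) / sigma
= (63 - 79) / 15
= -16 / 15
= -1.07


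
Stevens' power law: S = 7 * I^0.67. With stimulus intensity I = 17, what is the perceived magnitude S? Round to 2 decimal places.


S = 7 * 17^0.67
17^0.67 = 6.6742
S = 7 * 6.6742
= 46.72


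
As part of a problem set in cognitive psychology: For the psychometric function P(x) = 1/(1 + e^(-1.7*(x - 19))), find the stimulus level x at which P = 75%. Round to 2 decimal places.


At P = 0.75: 0.75 = 1/(1 + e^(-k*(x-x0)))
Solving: e^(-k*(x-x0)) = 1/3
x = x0 + ln(3)/k
ln(3) = 1.0986
x = 19 + 1.0986/1.7
= 19 + 0.6462
= 19.65


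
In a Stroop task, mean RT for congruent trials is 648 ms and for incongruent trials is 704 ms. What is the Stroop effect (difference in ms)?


Stroop effect = RT(incongruent) - RT(congruent)
= 704 - 648
= 56 ms


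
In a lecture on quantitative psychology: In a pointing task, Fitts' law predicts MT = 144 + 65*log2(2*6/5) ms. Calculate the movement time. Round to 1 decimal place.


MT = 144 + 65 * log2(2*6/5)
2D/W = 2.4
log2(2.4) = 1.263
MT = 144 + 65 * 1.263
= 226.1 ms


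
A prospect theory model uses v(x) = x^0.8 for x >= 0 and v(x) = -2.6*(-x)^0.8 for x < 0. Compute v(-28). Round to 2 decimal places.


Since x = -28 < 0, use v(x) = -lambda*(-x)^alpha
(-x) = 28
28^0.8 = 14.3789
v(-28) = -2.6 * 14.3789
= -37.39


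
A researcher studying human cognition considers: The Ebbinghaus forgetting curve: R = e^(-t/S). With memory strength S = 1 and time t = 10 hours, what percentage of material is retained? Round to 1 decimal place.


R = e^(-t/S)
-t/S = -10/1 = -10.0
R = e^(-10.0) = 4.5e-05
Percentage = 4.5e-05 * 100
= 0.0


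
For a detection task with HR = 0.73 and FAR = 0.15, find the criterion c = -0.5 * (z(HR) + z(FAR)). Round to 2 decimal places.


c = -0.5 * (z(HR) + z(FAR))
z(0.73) = 0.6128
z(0.15) = -1.0364
c = -0.5 * (0.6128 + -1.0364)
= -0.5 * -0.4236
= 0.21


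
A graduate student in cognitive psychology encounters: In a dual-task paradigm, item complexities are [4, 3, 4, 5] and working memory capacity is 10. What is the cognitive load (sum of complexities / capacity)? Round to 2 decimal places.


Total complexity = 4 + 3 + 4 + 5 = 16
Load = total / capacity = 16 / 10
= 1.60


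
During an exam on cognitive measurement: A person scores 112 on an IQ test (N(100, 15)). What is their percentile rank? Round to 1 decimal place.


z = (IQ - mean) / SD
z = (112 - 100) / 15 = 0.8
Percentile = Phi(0.8) * 100
Phi(0.8) = 0.788145
= 78.8


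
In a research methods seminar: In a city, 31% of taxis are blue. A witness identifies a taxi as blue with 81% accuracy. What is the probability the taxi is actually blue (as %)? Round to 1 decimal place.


P(blue | says blue) = P(says blue | blue)*P(blue) / [P(says blue | blue)*P(blue) + P(says blue | not blue)*P(not blue)]
Numerator = 0.81 * 0.31 = 0.2511
False identification = 0.19 * 0.69 = 0.1311
P = 0.2511 / (0.2511 + 0.1311)
= 0.2511 / 0.3822
As percentage = 65.7
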